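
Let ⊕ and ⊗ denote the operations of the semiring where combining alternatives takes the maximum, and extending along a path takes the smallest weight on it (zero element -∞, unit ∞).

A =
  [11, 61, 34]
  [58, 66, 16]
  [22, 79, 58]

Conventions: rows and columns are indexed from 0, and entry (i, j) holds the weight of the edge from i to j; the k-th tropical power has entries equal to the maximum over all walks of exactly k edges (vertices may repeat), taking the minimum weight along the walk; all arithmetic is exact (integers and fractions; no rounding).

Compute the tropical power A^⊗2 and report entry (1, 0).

A^⊗2:
  [58, 61, 34]
  [58, 66, 34]
  [58, 66, 58]
Key observation: the optimum is the walk 1->1->0, with weight 66 min 58 = 58.
Optimal value attained by: walk 1->1->0.
Answer: (A^⊗2)[1][0] = 58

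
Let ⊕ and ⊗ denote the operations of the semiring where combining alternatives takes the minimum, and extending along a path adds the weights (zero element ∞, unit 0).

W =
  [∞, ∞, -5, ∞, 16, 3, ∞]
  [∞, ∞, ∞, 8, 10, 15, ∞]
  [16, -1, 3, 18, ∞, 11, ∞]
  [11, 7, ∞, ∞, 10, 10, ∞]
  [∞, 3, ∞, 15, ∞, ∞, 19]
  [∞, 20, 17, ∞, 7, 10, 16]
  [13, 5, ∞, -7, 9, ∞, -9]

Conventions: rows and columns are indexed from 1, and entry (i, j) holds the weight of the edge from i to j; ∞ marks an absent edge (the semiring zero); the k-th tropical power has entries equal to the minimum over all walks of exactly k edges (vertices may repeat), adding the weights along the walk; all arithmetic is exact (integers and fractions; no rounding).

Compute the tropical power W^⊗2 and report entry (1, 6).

W^⊗2:
  [11, -6, -2, 13, 10, 6, 19]
  [19, 13, 32, 25, 18, 18, 29]
  [19, 2, 6, 7, 9, 14, 27]
  [∞, 13, 6, 15, 17, 14, 26]
  [26, 22, ∞, 11, 13, 18, 10]
  [29, 10, 20, 9, 17, 20, 7]
  [4, -4, 8, -16, 0, 3, -18]
Key observation: the optimum is the walk 1->3->6, with weight (-5) + 11 = 6.
Optimal value attained by: walk 1->3->6.
Answer: (W^⊗2)[1][6] = 6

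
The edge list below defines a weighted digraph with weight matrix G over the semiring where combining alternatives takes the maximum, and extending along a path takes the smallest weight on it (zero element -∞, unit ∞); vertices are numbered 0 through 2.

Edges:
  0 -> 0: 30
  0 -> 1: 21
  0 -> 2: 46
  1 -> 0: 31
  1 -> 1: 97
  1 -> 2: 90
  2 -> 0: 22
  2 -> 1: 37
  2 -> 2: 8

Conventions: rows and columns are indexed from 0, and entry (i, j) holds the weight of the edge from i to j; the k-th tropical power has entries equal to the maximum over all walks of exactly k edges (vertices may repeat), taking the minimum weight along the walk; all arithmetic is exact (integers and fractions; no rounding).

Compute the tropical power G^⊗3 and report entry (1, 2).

G^⊗2:
  [30, 37, 30]
  [31, 97, 90]
  [31, 37, 37]
G^⊗3:
  [31, 37, 37]
  [31, 97, 90]
  [31, 37, 37]
Key observation: the optimum is the walk 1->1->1->2, with weight 97 min 97 min 90 = 90.
Optimal value attained by: walk 1->1->1->2.
Answer: (G^⊗3)[1][2] = 90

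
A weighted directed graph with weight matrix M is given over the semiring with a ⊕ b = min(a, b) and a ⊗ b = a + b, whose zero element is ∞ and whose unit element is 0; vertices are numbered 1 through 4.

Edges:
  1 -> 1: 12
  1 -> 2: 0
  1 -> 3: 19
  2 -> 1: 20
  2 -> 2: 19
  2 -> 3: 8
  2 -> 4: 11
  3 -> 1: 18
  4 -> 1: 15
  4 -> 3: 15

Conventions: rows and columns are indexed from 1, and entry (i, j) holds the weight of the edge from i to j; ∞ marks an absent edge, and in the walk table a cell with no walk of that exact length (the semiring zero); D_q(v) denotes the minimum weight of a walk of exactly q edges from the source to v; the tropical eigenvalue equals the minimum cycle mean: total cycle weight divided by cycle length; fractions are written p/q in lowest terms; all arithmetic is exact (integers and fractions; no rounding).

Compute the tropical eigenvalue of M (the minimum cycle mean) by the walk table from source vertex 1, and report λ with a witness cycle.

q=0: [0, ∞, ∞, ∞]
q=1: [12, 0, 19, ∞]
q=2: [20, 12, 8, 11]
q=3: [26, 20, 20, 23]
q=4: [38, 26, 28, 31]
Optimal cycle mean attained by: cycle 1->2->3->1, total 0 + 8 + 18, length 3.
Answer: λ = 26/3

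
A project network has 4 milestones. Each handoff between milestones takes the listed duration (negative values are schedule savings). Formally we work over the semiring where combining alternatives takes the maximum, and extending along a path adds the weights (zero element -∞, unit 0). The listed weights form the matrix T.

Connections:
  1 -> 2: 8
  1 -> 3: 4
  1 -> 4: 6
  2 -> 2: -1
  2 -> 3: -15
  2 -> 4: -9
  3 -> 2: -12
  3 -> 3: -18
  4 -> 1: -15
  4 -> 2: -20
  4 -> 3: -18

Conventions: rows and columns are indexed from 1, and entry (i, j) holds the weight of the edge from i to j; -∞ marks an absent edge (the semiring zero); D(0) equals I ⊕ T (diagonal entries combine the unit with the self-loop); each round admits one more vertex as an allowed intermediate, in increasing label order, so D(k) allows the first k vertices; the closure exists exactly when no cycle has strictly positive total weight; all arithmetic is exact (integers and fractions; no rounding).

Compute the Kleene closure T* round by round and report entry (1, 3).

D(0):
  [0, 8, 4, 6]
  [-∞, 0, -15, -9]
  [-∞, -12, 0, -∞]
  [-15, -20, -18, 0]
D(1):
  [0, 8, 4, 6]
  [-∞, 0, -15, -9]
  [-∞, -12, 0, -∞]
  [-15, -7, -11, 0]
D(2):
  [0, 8, 4, 6]
  [-∞, 0, -15, -9]
  [-∞, -12, 0, -21]
  [-15, -7, -11, 0]
D(3):
  [0, 8, 4, 6]
  [-∞, 0, -15, -9]
  [-∞, -12, 0, -21]
  [-15, -7, -11, 0]
D(4):
  [0, 8, 4, 6]
  [-24, 0, -15, -9]
  [-36, -12, 0, -21]
  [-15, -7, -11, 0]
Answer: T*[1][3] = 4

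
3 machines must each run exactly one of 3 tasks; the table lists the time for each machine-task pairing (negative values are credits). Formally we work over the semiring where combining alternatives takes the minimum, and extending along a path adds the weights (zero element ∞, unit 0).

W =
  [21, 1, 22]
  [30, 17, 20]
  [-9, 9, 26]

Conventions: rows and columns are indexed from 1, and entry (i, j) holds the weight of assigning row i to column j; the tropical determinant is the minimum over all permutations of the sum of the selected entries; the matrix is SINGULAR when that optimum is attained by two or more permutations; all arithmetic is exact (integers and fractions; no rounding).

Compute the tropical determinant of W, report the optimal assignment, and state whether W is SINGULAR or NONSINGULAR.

σ = (1, 2, 3): 21 + 17 + 26 = 64
σ = (1, 3, 2): 21 + 20 + 9 = 50
σ = (2, 1, 3): 1 + 30 + 26 = 57
σ = (2, 3, 1): 1 + 20 + (-9) = 12
σ = (3, 1, 2): 22 + 30 + 9 = 61
σ = (3, 2, 1): 22 + 17 + (-9) = 30
Optimal value attained by: σ = (2, 3, 1).
Answer: det⊕(W) = 12; verdict: NONSINGULAR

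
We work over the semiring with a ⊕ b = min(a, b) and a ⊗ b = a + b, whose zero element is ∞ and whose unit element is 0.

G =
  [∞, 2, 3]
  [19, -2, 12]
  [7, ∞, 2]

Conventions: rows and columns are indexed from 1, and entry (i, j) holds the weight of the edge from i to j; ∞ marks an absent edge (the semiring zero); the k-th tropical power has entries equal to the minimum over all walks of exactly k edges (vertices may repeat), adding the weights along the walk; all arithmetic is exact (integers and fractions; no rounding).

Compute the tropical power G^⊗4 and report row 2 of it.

G^⊗2:
  [10, 0, 5]
  [17, -4, 10]
  [9, 9, 4]
G^⊗3:
  [12, -2, 7]
  [15, -6, 8]
  [11, 7, 6]
G^⊗4:
  [14, -4, 9]
  [13, -8, 6]
  [13, 5, 8]
Answer: row 2 of G^⊗4 = [13, -8, 6]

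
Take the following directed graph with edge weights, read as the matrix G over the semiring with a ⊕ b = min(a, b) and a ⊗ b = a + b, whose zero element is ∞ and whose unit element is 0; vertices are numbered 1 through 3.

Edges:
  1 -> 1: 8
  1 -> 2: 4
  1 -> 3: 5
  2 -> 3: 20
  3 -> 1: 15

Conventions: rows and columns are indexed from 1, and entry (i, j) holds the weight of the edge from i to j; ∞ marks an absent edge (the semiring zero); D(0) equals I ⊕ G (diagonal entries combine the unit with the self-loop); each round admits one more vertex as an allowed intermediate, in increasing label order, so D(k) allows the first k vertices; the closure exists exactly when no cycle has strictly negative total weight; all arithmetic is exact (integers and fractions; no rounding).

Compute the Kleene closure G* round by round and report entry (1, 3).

D(0):
  [0, 4, 5]
  [∞, 0, 20]
  [15, ∞, 0]
D(1):
  [0, 4, 5]
  [∞, 0, 20]
  [15, 19, 0]
D(2):
  [0, 4, 5]
  [∞, 0, 20]
  [15, 19, 0]
D(3):
  [0, 4, 5]
  [35, 0, 20]
  [15, 19, 0]
Answer: G*[1][3] = 5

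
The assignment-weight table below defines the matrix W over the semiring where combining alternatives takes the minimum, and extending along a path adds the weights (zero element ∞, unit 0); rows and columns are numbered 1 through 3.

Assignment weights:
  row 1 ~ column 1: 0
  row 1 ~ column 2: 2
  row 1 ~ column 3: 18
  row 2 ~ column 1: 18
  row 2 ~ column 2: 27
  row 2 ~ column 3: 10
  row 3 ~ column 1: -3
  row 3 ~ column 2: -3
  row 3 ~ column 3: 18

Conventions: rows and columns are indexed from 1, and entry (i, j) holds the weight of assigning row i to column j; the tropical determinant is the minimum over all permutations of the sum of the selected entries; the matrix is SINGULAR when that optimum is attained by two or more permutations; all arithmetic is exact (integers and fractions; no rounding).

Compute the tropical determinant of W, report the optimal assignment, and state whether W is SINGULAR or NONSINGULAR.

σ = (1, 2, 3): 0 + 27 + 18 = 45
σ = (1, 3, 2): 0 + 10 + (-3) = 7
σ = (2, 1, 3): 2 + 18 + 18 = 38
σ = (2, 3, 1): 2 + 10 + (-3) = 9
σ = (3, 1, 2): 18 + 18 + (-3) = 33
σ = (3, 2, 1): 18 + 27 + (-3) = 42
Optimal value attained by: σ = (1, 3, 2).
Answer: det⊕(W) = 7; verdict: NONSINGULAR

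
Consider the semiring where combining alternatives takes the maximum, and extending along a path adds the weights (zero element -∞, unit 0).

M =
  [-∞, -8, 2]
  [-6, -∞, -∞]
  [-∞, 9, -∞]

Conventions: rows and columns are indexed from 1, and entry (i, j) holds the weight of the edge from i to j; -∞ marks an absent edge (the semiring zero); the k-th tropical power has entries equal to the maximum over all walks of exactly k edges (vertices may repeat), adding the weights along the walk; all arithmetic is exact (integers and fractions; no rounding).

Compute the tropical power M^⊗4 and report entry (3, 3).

M^⊗2:
  [-14, 11, -∞]
  [-∞, -14, -4]
  [3, -∞, -∞]
M^⊗3:
  [5, -22, -12]
  [-20, 5, -∞]
  [-∞, -5, 5]
M^⊗4:
  [-28, -3, 7]
  [-1, -28, -18]
  [-11, 14, -∞]
Key observation: no walk of exactly 4 edges connects these vertices, so the entry is the semiring zero.
Answer: (M^⊗4)[3][3] = -∞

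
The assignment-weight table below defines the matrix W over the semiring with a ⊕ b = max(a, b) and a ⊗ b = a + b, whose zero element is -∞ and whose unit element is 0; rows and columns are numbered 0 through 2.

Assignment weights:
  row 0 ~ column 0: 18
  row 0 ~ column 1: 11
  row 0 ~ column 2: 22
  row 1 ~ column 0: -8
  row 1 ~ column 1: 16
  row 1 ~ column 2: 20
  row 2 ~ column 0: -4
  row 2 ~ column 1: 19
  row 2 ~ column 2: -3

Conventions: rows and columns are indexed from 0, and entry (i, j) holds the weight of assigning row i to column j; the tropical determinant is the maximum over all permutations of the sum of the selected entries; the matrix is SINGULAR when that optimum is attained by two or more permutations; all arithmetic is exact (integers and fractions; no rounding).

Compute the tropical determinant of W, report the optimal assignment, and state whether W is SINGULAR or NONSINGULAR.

σ = (0, 1, 2): 18 + 16 + (-3) = 31
σ = (0, 2, 1): 18 + 20 + 19 = 57
σ = (1, 0, 2): 11 + (-8) + (-3) = 0
σ = (1, 2, 0): 11 + 20 + (-4) = 27
σ = (2, 0, 1): 22 + (-8) + 19 = 33
σ = (2, 1, 0): 22 + 16 + (-4) = 34
Optimal value attained by: σ = (0, 2, 1).
Answer: det⊕(W) = 57; verdict: NONSINGULAR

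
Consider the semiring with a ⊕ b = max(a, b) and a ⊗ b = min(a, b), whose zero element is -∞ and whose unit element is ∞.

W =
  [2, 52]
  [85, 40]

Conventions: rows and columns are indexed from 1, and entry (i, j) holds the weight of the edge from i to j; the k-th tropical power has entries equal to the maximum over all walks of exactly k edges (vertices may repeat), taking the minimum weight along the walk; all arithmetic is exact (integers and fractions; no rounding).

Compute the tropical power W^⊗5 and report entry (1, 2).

W^⊗2:
  [52, 40]
  [40, 52]
W^⊗3:
  [40, 52]
  [52, 40]
W^⊗4:
  [52, 40]
  [40, 52]
W^⊗5:
  [40, 52]
  [52, 40]
Key observation: the optimum is the walk 1->2->1->2->1->2, with weight 52 min 85 min 52 min 85 min 52 = 52.
Optimal value attained by: walk 1->2->1->2->1->2.
Answer: (W^⊗5)[1][2] = 52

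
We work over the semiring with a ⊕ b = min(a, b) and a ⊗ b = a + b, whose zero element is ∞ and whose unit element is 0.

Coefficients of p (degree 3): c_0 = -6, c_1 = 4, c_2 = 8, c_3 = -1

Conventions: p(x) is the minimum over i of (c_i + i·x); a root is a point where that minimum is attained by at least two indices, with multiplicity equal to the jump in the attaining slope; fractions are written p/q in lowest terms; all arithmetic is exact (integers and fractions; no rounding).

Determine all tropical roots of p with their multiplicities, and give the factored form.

hull edge (i=0, c=-6) to (i=3, c=-1): slope 5/3, span 3
Factored form: p(x) = -1 ⊗ (x ⊕ (-5/3)) ⊗ (x ⊕ (-5/3)) ⊗ (x ⊕ (-5/3))
Answer: roots = -5/3 (mult 3)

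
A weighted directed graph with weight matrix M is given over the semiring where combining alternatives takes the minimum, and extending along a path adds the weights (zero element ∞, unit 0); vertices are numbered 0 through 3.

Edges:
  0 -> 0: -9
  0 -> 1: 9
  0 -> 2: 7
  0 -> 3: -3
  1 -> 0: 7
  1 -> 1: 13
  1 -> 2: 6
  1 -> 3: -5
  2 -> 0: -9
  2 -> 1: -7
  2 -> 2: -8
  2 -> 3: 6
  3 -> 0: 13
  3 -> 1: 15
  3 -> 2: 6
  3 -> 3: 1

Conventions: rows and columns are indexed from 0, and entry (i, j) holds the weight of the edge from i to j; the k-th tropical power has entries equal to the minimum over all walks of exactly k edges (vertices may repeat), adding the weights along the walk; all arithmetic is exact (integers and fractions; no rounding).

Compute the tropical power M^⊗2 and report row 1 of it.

M^⊗2:
  [-18, 0, -2, -12]
  [-3, -1, -2, -4]
  [-18, -15, -16, -12]
  [-3, -1, -2, 2]
Answer: row 1 of M^⊗2 = [-3, -1, -2, -4]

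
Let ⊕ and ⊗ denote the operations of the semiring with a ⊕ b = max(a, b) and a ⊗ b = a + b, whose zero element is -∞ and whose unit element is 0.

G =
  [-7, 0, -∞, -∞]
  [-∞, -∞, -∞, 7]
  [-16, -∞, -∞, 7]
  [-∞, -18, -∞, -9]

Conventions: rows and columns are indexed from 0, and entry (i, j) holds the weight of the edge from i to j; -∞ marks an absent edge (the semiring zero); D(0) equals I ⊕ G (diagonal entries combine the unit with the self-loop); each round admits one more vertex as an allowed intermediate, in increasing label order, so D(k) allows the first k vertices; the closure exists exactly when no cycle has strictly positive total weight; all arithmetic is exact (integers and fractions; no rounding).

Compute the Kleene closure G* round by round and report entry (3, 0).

D(0):
  [0, 0, -∞, -∞]
  [-∞, 0, -∞, 7]
  [-16, -∞, 0, 7]
  [-∞, -18, -∞, 0]
D(1):
  [0, 0, -∞, -∞]
  [-∞, 0, -∞, 7]
  [-16, -16, 0, 7]
  [-∞, -18, -∞, 0]
D(2):
  [0, 0, -∞, 7]
  [-∞, 0, -∞, 7]
  [-16, -16, 0, 7]
  [-∞, -18, -∞, 0]
D(3):
  [0, 0, -∞, 7]
  [-∞, 0, -∞, 7]
  [-16, -16, 0, 7]
  [-∞, -18, -∞, 0]
D(4):
  [0, 0, -∞, 7]
  [-∞, 0, -∞, 7]
  [-16, -11, 0, 7]
  [-∞, -18, -∞, 0]
Answer: G*[3][0] = -∞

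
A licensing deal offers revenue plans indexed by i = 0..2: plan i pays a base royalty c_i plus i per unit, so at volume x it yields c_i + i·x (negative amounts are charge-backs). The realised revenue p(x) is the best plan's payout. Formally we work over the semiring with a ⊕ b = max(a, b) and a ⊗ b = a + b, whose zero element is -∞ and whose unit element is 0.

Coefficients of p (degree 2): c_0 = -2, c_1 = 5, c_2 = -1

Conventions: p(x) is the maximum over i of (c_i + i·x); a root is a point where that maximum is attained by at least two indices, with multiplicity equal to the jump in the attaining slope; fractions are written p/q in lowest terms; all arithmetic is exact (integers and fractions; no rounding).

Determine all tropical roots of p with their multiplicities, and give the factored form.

hull edge (i=0, c=-2) to (i=1, c=5): slope 7, span 1
hull edge (i=1, c=5) to (i=2, c=-1): slope -6, span 1
Factored form: p(x) = -1 ⊗ (x ⊕ (-7)) ⊗ (x ⊕ 6)
Answer: roots = -7 (mult 1), 6 (mult 1)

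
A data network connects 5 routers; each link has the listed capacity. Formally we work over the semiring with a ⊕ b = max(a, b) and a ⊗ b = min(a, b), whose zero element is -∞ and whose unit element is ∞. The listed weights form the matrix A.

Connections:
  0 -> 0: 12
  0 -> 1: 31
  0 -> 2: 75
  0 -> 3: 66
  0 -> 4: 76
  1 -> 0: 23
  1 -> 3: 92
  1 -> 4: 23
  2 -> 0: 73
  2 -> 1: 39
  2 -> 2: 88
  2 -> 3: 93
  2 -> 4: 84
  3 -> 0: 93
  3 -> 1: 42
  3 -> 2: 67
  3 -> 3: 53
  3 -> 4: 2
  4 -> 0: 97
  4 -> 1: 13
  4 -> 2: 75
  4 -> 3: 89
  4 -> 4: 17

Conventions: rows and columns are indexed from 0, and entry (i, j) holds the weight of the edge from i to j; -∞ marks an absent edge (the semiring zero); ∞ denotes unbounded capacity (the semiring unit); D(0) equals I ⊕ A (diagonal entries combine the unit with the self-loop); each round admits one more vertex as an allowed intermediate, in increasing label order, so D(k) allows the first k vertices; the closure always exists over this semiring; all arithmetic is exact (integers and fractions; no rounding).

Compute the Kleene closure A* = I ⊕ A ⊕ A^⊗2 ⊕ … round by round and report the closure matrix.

D(0):
  [∞, 31, 75, 66, 76]
  [23, ∞, -∞, 92, 23]
  [73, 39, ∞, 93, 84]
  [93, 42, 67, ∞, 2]
  [97, 13, 75, 89, ∞]
D(1):
  [∞, 31, 75, 66, 76]
  [23, ∞, 23, 92, 23]
  [73, 39, ∞, 93, 84]
  [93, 42, 75, ∞, 76]
  [97, 31, 75, 89, ∞]
D(2):
  [∞, 31, 75, 66, 76]
  [23, ∞, 23, 92, 23]
  [73, 39, ∞, 93, 84]
  [93, 42, 75, ∞, 76]
  [97, 31, 75, 89, ∞]
D(3):
  [∞, 39, 75, 75, 76]
  [23, ∞, 23, 92, 23]
  [73, 39, ∞, 93, 84]
  [93, 42, 75, ∞, 76]
  [97, 39, 75, 89, ∞]
D(4):
  [∞, 42, 75, 75, 76]
  [92, ∞, 75, 92, 76]
  [93, 42, ∞, 93, 84]
  [93, 42, 75, ∞, 76]
  [97, 42, 75, 89, ∞]
D(5):
  [∞, 42, 75, 76, 76]
  [92, ∞, 75, 92, 76]
  [93, 42, ∞, 93, 84]
  [93, 42, 75, ∞, 76]
  [97, 42, 75, 89, ∞]
Answer: A* = [[∞, 42, 75, 76, 76], [92, ∞, 75, 92, 76], [93, 42, ∞, 93, 84], [93, 42, 75, ∞, 76], [97, 42, 75, 89, ∞]]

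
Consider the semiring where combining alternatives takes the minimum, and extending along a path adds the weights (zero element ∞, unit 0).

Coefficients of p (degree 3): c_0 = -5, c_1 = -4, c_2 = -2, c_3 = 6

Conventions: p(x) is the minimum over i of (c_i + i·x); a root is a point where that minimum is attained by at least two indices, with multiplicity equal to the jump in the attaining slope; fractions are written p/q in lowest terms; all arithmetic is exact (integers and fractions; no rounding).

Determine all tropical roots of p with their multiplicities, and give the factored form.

hull edge (i=0, c=-5) to (i=1, c=-4): slope 1, span 1
hull edge (i=1, c=-4) to (i=2, c=-2): slope 2, span 1
hull edge (i=2, c=-2) to (i=3, c=6): slope 8, span 1
Factored form: p(x) = 6 ⊗ (x ⊕ (-8)) ⊗ (x ⊕ (-2)) ⊗ (x ⊕ (-1))
Answer: roots = -8 (mult 1), -2 (mult 1), -1 (mult 1)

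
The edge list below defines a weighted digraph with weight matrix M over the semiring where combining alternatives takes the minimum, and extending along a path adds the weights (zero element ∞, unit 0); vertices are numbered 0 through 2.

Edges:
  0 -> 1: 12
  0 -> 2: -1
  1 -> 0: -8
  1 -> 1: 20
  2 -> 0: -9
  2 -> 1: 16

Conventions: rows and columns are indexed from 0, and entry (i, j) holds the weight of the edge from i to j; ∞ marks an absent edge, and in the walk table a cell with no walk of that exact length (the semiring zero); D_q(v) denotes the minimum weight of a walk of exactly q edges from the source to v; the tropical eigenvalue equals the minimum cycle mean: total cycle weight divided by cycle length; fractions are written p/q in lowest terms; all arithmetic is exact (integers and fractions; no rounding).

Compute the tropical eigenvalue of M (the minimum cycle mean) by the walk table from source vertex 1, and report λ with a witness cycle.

q=0: [∞, 0, ∞]
q=1: [-8, 20, ∞]
q=2: [12, 4, -9]
q=3: [-18, 7, 11]
Optimal cycle mean attained by: cycle 0->2->0, total (-1) + (-9), length 2.
Answer: λ = -5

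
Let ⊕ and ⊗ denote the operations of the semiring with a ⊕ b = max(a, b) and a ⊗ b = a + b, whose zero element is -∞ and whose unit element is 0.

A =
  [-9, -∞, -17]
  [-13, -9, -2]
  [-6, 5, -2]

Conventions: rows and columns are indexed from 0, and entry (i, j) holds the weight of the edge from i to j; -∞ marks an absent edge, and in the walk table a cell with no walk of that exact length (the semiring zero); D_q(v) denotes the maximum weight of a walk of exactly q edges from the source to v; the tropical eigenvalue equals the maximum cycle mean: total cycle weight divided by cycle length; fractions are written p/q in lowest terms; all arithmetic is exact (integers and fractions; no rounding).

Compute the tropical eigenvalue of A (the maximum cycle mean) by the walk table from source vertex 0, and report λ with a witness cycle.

q=0: [0, -∞, -∞]
q=1: [-9, -∞, -17]
q=2: [-18, -12, -19]
q=3: [-25, -14, -14]
Optimal cycle mean attained by: cycle 1->2->1, total (-2) + 5, length 2.
Answer: λ = 3/2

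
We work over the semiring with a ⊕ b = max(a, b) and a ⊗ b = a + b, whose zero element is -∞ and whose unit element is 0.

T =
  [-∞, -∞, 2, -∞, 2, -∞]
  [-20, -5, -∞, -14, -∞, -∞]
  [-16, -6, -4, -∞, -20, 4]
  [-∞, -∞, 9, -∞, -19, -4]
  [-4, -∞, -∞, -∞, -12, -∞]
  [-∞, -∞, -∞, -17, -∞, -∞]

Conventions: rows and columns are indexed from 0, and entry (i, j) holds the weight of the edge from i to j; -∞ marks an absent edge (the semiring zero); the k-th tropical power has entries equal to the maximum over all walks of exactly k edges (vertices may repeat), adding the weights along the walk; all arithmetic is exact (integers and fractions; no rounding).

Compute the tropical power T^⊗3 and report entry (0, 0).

T^⊗2:
  [-2, -4, -2, -∞, -10, 6]
  [-25, -10, -5, -19, -18, -18]
  [-20, -10, -8, -13, -14, 0]
  [-7, 3, 5, -21, -11, 13]
  [-16, -∞, -2, -∞, -2, -∞]
  [-∞, -∞, -8, -∞, -36, -21]
T^⊗3:
  [-14, -8, 0, -11, 0, 2]
  [-21, -11, -9, -24, -23, -1]
  [-18, -14, -4, -17, -18, -4]
  [-11, -1, 1, -4, -5, 9]
  [-6, -8, -6, -∞, -14, 2]
  [-24, -14, -12, -38, -28, -4]
Key observation: the optimum is the walk 0->4->4->0, with weight 2 + (-12) + (-4) = -14.
Optimal value attained by: walk 0->4->4->0.
Answer: (T^⊗3)[0][0] = -14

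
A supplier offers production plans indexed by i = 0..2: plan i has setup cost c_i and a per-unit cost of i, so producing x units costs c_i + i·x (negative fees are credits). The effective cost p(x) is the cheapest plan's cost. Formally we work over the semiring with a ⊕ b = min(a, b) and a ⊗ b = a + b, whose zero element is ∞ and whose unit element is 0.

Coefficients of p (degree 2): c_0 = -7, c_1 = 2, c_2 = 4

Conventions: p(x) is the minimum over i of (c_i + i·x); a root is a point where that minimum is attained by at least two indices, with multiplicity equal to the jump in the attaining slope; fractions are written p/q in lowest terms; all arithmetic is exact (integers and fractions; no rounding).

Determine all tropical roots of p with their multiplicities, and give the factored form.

hull edge (i=0, c=-7) to (i=2, c=4): slope 11/2, span 2
Factored form: p(x) = 4 ⊗ (x ⊕ (-11/2)) ⊗ (x ⊕ (-11/2))
Answer: roots = -11/2 (mult 2)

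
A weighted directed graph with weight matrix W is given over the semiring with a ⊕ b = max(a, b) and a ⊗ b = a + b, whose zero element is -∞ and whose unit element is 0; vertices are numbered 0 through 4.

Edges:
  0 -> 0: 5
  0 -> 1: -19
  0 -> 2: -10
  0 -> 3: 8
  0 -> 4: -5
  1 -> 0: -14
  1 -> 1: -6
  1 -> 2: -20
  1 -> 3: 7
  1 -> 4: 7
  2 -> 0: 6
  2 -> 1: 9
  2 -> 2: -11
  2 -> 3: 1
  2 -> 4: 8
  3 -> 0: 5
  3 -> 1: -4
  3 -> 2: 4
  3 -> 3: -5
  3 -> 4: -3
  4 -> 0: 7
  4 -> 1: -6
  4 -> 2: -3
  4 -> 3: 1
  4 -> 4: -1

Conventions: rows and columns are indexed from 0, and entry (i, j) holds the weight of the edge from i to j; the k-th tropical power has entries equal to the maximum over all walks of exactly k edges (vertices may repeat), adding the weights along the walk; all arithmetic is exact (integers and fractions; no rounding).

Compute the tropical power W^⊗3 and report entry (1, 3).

W^⊗2:
  [13, 4, 12, 13, 5]
  [14, 3, 11, 8, 6]
  [15, 3, 5, 16, 16]
  [10, 13, -1, 13, 12]
  [12, 6, 5, 15, 5]
W^⊗3:
  [18, 21, 17, 21, 20]
  [19, 20, 12, 22, 19]
  [23, 14, 20, 23, 15]
  [19, 9, 17, 20, 20]
  [20, 14, 19, 20, 13]
Key observation: the optimum is the walk 1->4->0->3, with weight 7 + 7 + 8 = 22.
Optimal value attained by: walk 1->4->0->3.
Answer: (W^⊗3)[1][3] = 22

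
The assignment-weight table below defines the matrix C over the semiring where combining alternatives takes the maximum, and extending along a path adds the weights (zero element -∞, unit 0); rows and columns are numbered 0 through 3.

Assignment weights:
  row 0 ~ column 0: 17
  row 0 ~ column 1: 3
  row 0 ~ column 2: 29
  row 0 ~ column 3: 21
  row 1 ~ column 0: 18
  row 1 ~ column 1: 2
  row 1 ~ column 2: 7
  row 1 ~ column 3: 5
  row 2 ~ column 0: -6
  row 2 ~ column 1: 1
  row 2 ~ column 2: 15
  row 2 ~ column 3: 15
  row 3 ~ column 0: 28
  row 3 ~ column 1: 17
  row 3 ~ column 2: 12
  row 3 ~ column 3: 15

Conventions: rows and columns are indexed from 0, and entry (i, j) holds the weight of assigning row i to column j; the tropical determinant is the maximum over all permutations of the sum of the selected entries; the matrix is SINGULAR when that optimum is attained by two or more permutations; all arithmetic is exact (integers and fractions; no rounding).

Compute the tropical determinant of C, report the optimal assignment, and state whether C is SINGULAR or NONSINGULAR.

σ = (0, 1, 2, 3): 17 + 2 + 15 + 15 = 49
σ = (0, 1, 3, 2): 17 + 2 + 15 + 12 = 46
σ = (0, 2, 1, 3): 17 + 7 + 1 + 15 = 40
σ = (0, 2, 3, 1): 17 + 7 + 15 + 17 = 56
σ = (0, 3, 1, 2): 17 + 5 + 1 + 12 = 35
σ = (0, 3, 2, 1): 17 + 5 + 15 + 17 = 54
σ = (1, 0, 2, 3): 3 + 18 + 15 + 15 = 51
σ = (1, 0, 3, 2): 3 + 18 + 15 + 12 = 48
σ = (1, 2, 0, 3): 3 + 7 + (-6) + 15 = 19
σ = (1, 2, 3, 0): 3 + 7 + 15 + 28 = 53
σ = (1, 3, 0, 2): 3 + 5 + (-6) + 12 = 14
σ = (1, 3, 2, 0): 3 + 5 + 15 + 28 = 51
σ = (2, 0, 1, 3): 29 + 18 + 1 + 15 = 63
σ = (2, 0, 3, 1): 29 + 18 + 15 + 17 = 79
σ = (2, 1, 0, 3): 29 + 2 + (-6) + 15 = 40
σ = (2, 1, 3, 0): 29 + 2 + 15 + 28 = 74
σ = (2, 3, 0, 1): 29 + 5 + (-6) + 17 = 45
σ = (2, 3, 1, 0): 29 + 5 + 1 + 28 = 63
σ = (3, 0, 1, 2): 21 + 18 + 1 + 12 = 52
σ = (3, 0, 2, 1): 21 + 18 + 15 + 17 = 71
σ = (3, 1, 0, 2): 21 + 2 + (-6) + 12 = 29
σ = (3, 1, 2, 0): 21 + 2 + 15 + 28 = 66
σ = (3, 2, 0, 1): 21 + 7 + (-6) + 17 = 39
σ = (3, 2, 1, 0): 21 + 7 + 1 + 28 = 57
Optimal value attained by: σ = (2, 0, 3, 1).
Answer: det⊕(C) = 79; verdict: NONSINGULAR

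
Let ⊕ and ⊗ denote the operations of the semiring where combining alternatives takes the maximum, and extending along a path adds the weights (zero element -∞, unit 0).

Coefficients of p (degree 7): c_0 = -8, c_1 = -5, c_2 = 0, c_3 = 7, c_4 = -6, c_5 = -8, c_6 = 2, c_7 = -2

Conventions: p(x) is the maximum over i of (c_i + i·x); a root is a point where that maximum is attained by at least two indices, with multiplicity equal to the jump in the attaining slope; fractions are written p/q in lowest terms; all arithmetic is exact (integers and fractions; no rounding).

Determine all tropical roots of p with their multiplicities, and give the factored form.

hull edge (i=0, c=-8) to (i=3, c=7): slope 5, span 3
hull edge (i=3, c=7) to (i=6, c=2): slope -5/3, span 3
hull edge (i=6, c=2) to (i=7, c=-2): slope -4, span 1
Factored form: p(x) = -2 ⊗ (x ⊕ (-5)) ⊗ (x ⊕ (-5)) ⊗ (x ⊕ (-5)) ⊗ (x ⊕ 5/3) ⊗ (x ⊕ 5/3) ⊗ (x ⊕ 5/3) ⊗ (x ⊕ 4)
Answer: roots = -5 (mult 3), 5/3 (mult 3), 4 (mult 1)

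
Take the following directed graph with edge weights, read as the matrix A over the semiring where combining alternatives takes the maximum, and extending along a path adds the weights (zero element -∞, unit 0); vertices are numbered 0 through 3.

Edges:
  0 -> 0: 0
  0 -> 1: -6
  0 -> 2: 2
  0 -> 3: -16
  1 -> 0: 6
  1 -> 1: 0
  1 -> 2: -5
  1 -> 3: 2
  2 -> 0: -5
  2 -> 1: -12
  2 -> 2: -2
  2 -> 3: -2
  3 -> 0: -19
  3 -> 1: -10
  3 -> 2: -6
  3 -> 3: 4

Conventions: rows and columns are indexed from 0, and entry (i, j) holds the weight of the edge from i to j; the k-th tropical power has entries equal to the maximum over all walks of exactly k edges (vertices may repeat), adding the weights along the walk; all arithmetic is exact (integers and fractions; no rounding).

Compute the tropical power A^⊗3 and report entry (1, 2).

A^⊗2:
  [0, -6, 2, 0]
  [6, 0, 8, 6]
  [-5, -11, -3, 2]
  [-4, -6, -2, 8]
A^⊗3:
  [0, -6, 2, 4]
  [6, 0, 8, 10]
  [-5, -8, -3, 6]
  [0, -2, 2, 12]
Key observation: the optimum is the walk 1->0->0->2, with weight 6 + 0 + 2 = 8.
Optimal value attained by: walk 1->0->0->2.
Answer: (A^⊗3)[1][2] = 8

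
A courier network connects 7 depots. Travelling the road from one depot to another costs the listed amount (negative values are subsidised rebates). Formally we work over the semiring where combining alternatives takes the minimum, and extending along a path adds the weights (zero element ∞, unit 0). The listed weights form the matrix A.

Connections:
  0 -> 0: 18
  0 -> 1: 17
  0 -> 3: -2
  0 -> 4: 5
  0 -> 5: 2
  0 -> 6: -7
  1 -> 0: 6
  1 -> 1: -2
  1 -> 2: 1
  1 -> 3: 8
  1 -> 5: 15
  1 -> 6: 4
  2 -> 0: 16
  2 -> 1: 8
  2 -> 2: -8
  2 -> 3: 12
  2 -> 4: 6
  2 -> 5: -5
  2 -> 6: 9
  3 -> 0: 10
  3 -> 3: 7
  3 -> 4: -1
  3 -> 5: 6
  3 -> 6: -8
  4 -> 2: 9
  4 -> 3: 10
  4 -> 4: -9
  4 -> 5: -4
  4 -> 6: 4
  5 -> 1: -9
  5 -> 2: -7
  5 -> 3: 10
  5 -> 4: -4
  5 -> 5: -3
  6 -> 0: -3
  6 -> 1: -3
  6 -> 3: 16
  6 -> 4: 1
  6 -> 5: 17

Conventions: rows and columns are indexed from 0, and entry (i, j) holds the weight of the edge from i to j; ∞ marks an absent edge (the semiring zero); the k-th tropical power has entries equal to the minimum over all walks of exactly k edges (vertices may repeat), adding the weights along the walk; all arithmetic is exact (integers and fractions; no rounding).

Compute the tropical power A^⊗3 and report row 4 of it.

A^⊗2:
  [-10, -10, -5, 5, -6, -1, -10]
  [1, -4, -7, 4, 5, -4, -1]
  [6, -14, -16, 4, -9, -13, 1]
  [-11, -11, -1, 8, -10, -5, -1]
  [1, -13, -11, 1, -18, -13, -5]
  [-3, -12, -15, -1, -13, -12, -5]
  [3, -5, -2, -5, -8, -3, -10]
A^⊗3:
  [-13, -13, -13, -12, -15, -10, -17]
  [-4, -13, -15, -1, -8, -12, -6]
  [-8, -22, -24, -6, -18, -21, -10]
  [-5, -14, -12, -13, -19, -14, -18]
  [-8, -22, -20, -8, -27, -22, -14]
  [-8, -21, -23, -5, -22, -20, -10]
  [-13, -13, -10, 1, -17, -12, -13]
Answer: row 4 of A^⊗3 = [-8, -22, -20, -8, -27, -22, -14]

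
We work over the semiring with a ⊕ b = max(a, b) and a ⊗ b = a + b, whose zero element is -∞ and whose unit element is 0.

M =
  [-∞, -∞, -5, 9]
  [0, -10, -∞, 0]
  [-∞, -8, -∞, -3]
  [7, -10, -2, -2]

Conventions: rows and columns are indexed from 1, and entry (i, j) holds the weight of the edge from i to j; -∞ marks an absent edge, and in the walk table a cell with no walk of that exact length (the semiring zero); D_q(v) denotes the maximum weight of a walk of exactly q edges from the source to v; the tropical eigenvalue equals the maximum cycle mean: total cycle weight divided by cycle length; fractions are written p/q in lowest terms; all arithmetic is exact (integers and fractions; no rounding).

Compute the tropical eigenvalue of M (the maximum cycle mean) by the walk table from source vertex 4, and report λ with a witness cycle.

q=0: [-∞, -∞, -∞, 0]
q=1: [7, -10, -2, -2]
q=2: [5, -10, 2, 16]
q=3: [23, 6, 14, 14]
q=4: [21, 6, 18, 32]
Optimal cycle mean attained by: cycle 1->4->1, total 9 + 7, length 2.
Answer: λ = 8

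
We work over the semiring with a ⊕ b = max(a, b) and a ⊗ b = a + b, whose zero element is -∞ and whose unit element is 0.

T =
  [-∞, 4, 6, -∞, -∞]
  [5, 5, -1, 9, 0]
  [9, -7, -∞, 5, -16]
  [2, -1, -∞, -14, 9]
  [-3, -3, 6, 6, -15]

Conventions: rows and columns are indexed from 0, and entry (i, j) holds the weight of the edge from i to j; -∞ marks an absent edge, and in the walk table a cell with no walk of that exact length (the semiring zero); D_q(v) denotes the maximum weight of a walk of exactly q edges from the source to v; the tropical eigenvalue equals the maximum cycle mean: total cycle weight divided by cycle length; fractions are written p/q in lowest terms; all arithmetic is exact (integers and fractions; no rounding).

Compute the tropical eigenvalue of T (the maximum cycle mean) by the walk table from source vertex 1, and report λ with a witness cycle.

q=0: [-∞, 0, -∞, -∞, -∞]
q=1: [5, 5, -1, 9, 0]
q=2: [11, 10, 11, 14, 18]
q=3: [20, 15, 24, 24, 23]
q=4: [33, 24, 29, 29, 33]
q=5: [38, 37, 39, 39, 38]
Optimal cycle mean attained by: cycle 0->2->0, total 6 + 9, length 2.
Answer: λ = 15/2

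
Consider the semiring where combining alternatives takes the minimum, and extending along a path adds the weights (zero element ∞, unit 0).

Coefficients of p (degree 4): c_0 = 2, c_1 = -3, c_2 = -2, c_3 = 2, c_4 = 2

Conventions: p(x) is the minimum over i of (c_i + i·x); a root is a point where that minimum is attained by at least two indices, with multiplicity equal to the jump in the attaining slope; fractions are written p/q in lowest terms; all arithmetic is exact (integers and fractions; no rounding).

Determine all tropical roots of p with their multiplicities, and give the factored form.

hull edge (i=0, c=2) to (i=1, c=-3): slope -5, span 1
hull edge (i=1, c=-3) to (i=2, c=-2): slope 1, span 1
hull edge (i=2, c=-2) to (i=4, c=2): slope 2, span 2
Factored form: p(x) = 2 ⊗ (x ⊕ (-2)) ⊗ (x ⊕ (-2)) ⊗ (x ⊕ (-1)) ⊗ (x ⊕ 5)
Answer: roots = -2 (mult 2), -1 (mult 1), 5 (mult 1)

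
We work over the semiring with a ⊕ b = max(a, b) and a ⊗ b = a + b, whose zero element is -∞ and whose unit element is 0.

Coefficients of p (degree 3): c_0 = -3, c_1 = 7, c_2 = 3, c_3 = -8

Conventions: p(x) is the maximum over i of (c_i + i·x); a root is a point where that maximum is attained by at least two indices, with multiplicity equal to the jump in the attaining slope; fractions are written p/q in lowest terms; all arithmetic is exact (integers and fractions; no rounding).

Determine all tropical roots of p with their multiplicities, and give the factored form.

hull edge (i=0, c=-3) to (i=1, c=7): slope 10, span 1
hull edge (i=1, c=7) to (i=2, c=3): slope -4, span 1
hull edge (i=2, c=3) to (i=3, c=-8): slope -11, span 1
Factored form: p(x) = -8 ⊗ (x ⊕ (-10)) ⊗ (x ⊕ 4) ⊗ (x ⊕ 11)
Answer: roots = -10 (mult 1), 4 (mult 1), 11 (mult 1)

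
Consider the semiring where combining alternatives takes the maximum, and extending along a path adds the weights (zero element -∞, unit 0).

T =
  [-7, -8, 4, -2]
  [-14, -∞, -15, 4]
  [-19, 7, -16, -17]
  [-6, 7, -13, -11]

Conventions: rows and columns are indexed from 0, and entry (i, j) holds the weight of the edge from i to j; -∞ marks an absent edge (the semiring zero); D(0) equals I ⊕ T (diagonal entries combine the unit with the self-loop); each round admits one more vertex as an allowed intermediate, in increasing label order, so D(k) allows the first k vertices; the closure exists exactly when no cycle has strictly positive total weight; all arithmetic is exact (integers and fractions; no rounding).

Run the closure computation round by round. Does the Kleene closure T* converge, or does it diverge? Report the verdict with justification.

D(0):
  [0, -8, 4, -2]
  [-14, 0, -15, 4]
  [-19, 7, 0, -17]
  [-6, 7, -13, 0]
D(1):
  [0, -8, 4, -2]
  [-14, 0, -10, 4]
  [-19, 7, 0, -17]
  [-6, 7, -2, 0]
Detection: at round 2, diagonal entry (3, 3) turns strictly positive.
Key observation: the cycle 3->1->3 has total weight 7 + 4, which is strictly positive.
Answer: DIVERGES — positive cycle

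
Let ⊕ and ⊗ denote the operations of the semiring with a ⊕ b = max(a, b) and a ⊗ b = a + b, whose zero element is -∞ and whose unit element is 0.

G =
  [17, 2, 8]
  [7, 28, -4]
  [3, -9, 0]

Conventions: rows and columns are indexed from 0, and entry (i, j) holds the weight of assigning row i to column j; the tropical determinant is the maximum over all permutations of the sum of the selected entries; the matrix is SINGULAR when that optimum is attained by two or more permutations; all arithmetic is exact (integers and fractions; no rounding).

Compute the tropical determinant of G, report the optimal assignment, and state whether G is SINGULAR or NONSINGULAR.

σ = (0, 1, 2): 17 + 28 + 0 = 45
σ = (0, 2, 1): 17 + (-4) + (-9) = 4
σ = (1, 0, 2): 2 + 7 + 0 = 9
σ = (1, 2, 0): 2 + (-4) + 3 = 1
σ = (2, 0, 1): 8 + 7 + (-9) = 6
σ = (2, 1, 0): 8 + 28 + 3 = 39
Optimal value attained by: σ = (0, 1, 2).
Answer: det⊕(G) = 45; verdict: NONSINGULAR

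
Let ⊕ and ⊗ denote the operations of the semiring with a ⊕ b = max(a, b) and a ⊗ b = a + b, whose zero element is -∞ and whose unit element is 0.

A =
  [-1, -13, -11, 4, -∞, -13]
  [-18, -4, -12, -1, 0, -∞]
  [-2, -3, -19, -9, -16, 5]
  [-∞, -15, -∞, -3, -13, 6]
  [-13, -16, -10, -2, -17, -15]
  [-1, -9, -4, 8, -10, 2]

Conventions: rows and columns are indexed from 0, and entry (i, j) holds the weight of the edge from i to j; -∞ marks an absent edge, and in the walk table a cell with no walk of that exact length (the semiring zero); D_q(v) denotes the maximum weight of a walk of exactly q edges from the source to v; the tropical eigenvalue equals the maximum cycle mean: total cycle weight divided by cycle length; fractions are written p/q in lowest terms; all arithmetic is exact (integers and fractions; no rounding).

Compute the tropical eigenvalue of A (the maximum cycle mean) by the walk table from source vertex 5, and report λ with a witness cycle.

q=0: [-∞, -∞, -∞, -∞, -∞, 0]
q=1: [-1, -9, -4, 8, -10, 2]
q=2: [1, -7, -2, 10, -5, 14]
q=3: [13, 5, 10, 22, 4, 16]
q=4: [15, 7, 12, 24, 9, 28]
q=5: [27, 19, 24, 36, 18, 30]
q=6: [29, 21, 26, 38, 23, 42]
Optimal cycle mean attained by: cycle 3->5->3, total 6 + 8, length 2.
Answer: λ = 7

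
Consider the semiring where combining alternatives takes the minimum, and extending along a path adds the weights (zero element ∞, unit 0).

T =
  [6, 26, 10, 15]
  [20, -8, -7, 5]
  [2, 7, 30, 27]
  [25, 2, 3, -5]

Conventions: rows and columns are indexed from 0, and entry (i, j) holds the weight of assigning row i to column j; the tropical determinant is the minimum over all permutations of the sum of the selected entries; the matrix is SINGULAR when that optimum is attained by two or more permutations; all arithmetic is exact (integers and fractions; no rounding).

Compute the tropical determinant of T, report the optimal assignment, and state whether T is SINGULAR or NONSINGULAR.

σ = (0, 1, 2, 3): 6 + (-8) + 30 + (-5) = 23
σ = (0, 1, 3, 2): 6 + (-8) + 27 + 3 = 28
σ = (0, 2, 1, 3): 6 + (-7) + 7 + (-5) = 1
σ = (0, 2, 3, 1): 6 + (-7) + 27 + 2 = 28
σ = (0, 3, 1, 2): 6 + 5 + 7 + 3 = 21
σ = (0, 3, 2, 1): 6 + 5 + 30 + 2 = 43
σ = (1, 0, 2, 3): 26 + 20 + 30 + (-5) = 71
σ = (1, 0, 3, 2): 26 + 20 + 27 + 3 = 76
σ = (1, 2, 0, 3): 26 + (-7) + 2 + (-5) = 16
σ = (1, 2, 3, 0): 26 + (-7) + 27 + 25 = 71
σ = (1, 3, 0, 2): 26 + 5 + 2 + 3 = 36
σ = (1, 3, 2, 0): 26 + 5 + 30 + 25 = 86
σ = (2, 0, 1, 3): 10 + 20 + 7 + (-5) = 32
σ = (2, 0, 3, 1): 10 + 20 + 27 + 2 = 59
σ = (2, 1, 0, 3): 10 + (-8) + 2 + (-5) = -1
σ = (2, 1, 3, 0): 10 + (-8) + 27 + 25 = 54
σ = (2, 3, 0, 1): 10 + 5 + 2 + 2 = 19
σ = (2, 3, 1, 0): 10 + 5 + 7 + 25 = 47
σ = (3, 0, 1, 2): 15 + 20 + 7 + 3 = 45
σ = (3, 0, 2, 1): 15 + 20 + 30 + 2 = 67
σ = (3, 1, 0, 2): 15 + (-8) + 2 + 3 = 12
σ = (3, 1, 2, 0): 15 + (-8) + 30 + 25 = 62
σ = (3, 2, 0, 1): 15 + (-7) + 2 + 2 = 12
σ = (3, 2, 1, 0): 15 + (-7) + 7 + 25 = 40
Optimal value attained by: σ = (2, 1, 0, 3).
Answer: det⊕(T) = -1; verdict: NONSINGULAR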